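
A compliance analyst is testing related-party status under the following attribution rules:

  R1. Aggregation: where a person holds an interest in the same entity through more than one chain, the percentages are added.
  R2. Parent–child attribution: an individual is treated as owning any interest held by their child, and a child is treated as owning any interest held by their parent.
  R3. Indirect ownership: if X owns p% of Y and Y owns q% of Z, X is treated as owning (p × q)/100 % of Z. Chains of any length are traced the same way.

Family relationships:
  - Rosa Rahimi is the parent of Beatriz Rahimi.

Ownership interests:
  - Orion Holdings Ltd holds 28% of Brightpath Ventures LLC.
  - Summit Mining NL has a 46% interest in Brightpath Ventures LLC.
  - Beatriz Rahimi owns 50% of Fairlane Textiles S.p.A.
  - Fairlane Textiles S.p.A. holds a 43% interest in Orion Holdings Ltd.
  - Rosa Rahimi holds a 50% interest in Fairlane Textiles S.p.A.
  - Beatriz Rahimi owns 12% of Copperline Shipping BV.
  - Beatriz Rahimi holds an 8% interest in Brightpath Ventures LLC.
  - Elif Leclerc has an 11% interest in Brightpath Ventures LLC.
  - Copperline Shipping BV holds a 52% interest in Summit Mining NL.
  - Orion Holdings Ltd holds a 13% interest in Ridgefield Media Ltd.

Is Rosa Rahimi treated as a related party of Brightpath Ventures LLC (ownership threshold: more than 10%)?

Yes

By parent–child attribution (R2), Rosa Rahimi is treated as also owning Beatriz Rahimi's interest in Fairlane Textiles S.p.A, giving 50% + 50% = 100%.
By parent–child attribution (R2), Rosa Rahimi is treated as owning Beatriz Rahimi's 12% interest in Copperline Shipping BV.
By parent–child attribution (R2), Rosa Rahimi is treated as owning Beatriz Rahimi's 8% interest in Brightpath Ventures LLC.
Chain via Fairlane Textiles S.p.A. → Orion Holdings Ltd (R3): 100% × 43% × 28% = 12.04% of Brightpath Ventures LLC.
Chain via Copperline Shipping BV → Summit Mining NL (R3): 12% × 52% × 46% = 2.8704% of Brightpath Ventures LLC.
Direct interest in Brightpath Ventures LLC: 8%.
Aggregating (R1): 12.04% + 2.8704% + 8% = 22.9104%.
22.9104% exceeds the 10% threshold, so Rosa is a related party to Brightpath Ventures LLC.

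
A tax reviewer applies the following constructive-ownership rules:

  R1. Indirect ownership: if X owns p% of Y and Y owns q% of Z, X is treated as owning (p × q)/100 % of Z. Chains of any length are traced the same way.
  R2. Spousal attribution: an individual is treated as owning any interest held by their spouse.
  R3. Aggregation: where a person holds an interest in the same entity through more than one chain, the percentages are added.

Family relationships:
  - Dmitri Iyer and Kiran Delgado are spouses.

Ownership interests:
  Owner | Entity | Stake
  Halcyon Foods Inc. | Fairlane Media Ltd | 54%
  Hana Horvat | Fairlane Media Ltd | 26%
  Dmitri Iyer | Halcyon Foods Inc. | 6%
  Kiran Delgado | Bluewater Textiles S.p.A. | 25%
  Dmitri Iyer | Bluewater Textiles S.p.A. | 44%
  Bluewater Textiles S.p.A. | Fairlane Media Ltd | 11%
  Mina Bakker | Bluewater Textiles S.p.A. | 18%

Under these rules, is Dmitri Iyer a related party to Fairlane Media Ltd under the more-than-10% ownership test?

Yes

By spousal attribution (R2), Dmitri Iyer is treated as also owning Kiran Delgado's interest in Bluewater Textiles S.p.A, giving 44% + 25% = 69%.
Chain via Halcyon Foods Inc. (R1): 6% × 54% = 3.24% of Fairlane Media Ltd.
Chain via Bluewater Textiles S.p.A. (R1): 69% × 11% = 7.59% of Fairlane Media Ltd.
Aggregating (R3): 3.24% + 7.59% = 10.83%.
10.83% exceeds the 10% threshold, so Dmitri is a related party to Fairlane Media Ltd.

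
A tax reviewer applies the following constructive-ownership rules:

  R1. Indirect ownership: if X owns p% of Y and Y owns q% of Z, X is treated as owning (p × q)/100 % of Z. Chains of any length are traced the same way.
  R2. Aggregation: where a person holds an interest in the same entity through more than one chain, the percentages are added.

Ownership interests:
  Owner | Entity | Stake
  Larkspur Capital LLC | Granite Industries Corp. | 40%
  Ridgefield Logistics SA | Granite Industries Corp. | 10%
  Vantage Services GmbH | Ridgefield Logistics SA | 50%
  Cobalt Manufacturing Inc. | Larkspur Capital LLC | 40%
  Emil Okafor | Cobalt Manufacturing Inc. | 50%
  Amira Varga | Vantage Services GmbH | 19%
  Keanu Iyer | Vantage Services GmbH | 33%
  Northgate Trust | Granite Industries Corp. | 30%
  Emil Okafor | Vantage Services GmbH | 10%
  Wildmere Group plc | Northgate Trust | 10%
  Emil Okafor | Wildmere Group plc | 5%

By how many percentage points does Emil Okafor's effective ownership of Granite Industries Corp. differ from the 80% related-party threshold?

71.35

Chain via Wildmere Group plc → Northgate Trust (R1): 5% × 10% × 30% = 0.15% of Granite Industries Corp.
Chain via Vantage Services GmbH → Ridgefield Logistics SA (R1): 10% × 50% × 10% = 0.5% of Granite Industries Corp.
Chain via Cobalt Manufacturing Inc. → Larkspur Capital LLC (R1): 50% × 40% × 40% = 8% of Granite Industries Corp.
Aggregating (R2): 0.15% + 0.5% + 8% = 8.65%.
8.65% falls short of the 80% threshold by 71.35 percentage points.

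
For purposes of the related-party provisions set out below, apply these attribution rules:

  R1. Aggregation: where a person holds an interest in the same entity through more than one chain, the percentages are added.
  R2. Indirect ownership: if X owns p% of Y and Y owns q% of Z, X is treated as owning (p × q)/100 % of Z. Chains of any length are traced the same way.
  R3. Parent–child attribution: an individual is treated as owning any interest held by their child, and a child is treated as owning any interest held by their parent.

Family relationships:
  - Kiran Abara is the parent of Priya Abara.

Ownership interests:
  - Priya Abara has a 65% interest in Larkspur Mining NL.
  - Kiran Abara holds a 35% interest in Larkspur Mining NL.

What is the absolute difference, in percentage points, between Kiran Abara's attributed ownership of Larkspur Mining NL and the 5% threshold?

95

By parent–child attribution (R3), Kiran Abara is treated as also owning Priya Abara's interest in Larkspur Mining NL, giving 35% + 65% = 100%.
Direct interest in Larkspur Mining NL: 100%.
100% exceeds the 5% threshold by 95 percentage points.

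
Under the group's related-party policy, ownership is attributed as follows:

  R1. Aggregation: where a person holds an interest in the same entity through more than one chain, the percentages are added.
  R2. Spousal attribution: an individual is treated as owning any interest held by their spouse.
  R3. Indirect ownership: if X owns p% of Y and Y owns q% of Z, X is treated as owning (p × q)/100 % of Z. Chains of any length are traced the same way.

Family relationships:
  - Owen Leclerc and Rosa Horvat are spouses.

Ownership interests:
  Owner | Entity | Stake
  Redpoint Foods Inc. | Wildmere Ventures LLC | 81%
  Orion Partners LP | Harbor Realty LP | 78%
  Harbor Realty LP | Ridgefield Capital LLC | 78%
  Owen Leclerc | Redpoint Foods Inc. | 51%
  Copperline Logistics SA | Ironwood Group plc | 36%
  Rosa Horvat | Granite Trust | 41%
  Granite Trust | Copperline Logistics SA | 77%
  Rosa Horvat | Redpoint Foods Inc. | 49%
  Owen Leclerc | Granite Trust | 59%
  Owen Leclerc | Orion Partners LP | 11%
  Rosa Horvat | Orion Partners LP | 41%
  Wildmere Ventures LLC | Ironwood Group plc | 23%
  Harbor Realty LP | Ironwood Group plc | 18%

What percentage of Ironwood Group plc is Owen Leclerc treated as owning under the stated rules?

By spousal attribution (R2), Owen Leclerc is treated as also owning Rosa Horvat's interest in Granite Trust, giving 59% + 41% = 100%.
By spousal attribution (R2), Owen Leclerc is treated as also owning Rosa Horvat's interest in Redpoint Foods Inc, giving 51% + 49% = 100%.
By spousal attribution (R2), Owen Leclerc is treated as also owning Rosa Horvat's interest in Orion Partners LP, giving 11% + 41% = 52%.
Chain via Granite Trust → Copperline Logistics SA (R3): 100% × 77% × 36% = 27.72% of Ironwood Group plc.
Chain via Redpoint Foods Inc. → Wildmere Ventures LLC (R3): 100% × 81% × 23% = 18.63% of Ironwood Group plc.
Chain via Orion Partners LP → Harbor Realty LP (R3): 52% × 78% × 18% = 7.3008% of Ironwood Group plc.
Aggregating (R1): 27.72% + 18.63% + 7.3008% = 53.6508%.

53.6508%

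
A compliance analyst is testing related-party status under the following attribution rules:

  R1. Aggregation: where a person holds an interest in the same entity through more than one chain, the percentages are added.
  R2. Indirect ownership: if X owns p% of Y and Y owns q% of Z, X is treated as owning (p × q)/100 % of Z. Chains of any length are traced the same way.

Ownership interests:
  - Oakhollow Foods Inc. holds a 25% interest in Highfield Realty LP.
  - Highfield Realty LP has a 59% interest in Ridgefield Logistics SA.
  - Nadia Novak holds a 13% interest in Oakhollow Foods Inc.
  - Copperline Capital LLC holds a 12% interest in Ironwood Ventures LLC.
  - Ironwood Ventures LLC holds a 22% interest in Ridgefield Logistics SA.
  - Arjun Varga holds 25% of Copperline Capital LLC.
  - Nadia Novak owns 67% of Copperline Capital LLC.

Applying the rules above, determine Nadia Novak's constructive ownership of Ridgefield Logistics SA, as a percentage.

Chain via Oakhollow Foods Inc. → Highfield Realty LP (R2): 13% × 25% × 59% = 1.9175% of Ridgefield Logistics SA.
Chain via Copperline Capital LLC → Ironwood Ventures LLC (R2): 67% × 12% × 22% = 1.7688% of Ridgefield Logistics SA.
Aggregating (R1): 1.9175% + 1.7688% = 3.6863%.

3.6863%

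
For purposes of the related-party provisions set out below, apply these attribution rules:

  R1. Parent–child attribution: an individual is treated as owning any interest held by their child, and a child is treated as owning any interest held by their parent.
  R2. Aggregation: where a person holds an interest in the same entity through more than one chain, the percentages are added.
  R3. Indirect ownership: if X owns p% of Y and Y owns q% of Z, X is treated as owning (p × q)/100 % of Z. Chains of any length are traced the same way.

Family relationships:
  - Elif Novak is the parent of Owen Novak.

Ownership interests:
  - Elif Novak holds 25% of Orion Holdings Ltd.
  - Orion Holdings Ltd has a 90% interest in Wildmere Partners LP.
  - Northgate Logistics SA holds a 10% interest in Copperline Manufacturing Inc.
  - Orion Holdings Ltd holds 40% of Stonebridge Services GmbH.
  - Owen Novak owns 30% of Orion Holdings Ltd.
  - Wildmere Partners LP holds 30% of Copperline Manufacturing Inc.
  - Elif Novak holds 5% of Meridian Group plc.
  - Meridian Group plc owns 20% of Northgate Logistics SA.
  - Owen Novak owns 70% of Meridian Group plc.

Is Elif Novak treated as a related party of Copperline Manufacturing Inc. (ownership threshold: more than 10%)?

By parent–child attribution (R1), Elif Novak is treated as also owning Owen Novak's interest in Orion Holdings Ltd, giving 25% + 30% = 55%.
By parent–child attribution (R1), Elif Novak is treated as also owning Owen Novak's interest in Meridian Group plc, giving 5% + 70% = 75%.
Chain via Orion Holdings Ltd → Wildmere Partners LP (R3): 55% × 90% × 30% = 14.85% of Copperline Manufacturing Inc.
Chain via Meridian Group plc → Northgate Logistics SA (R3): 75% × 20% × 10% = 1.5% of Copperline Manufacturing Inc.
Aggregating (R2): 14.85% + 1.5% = 16.35%.
16.35% exceeds the 10% threshold, so Elif is a related party to Copperline Manufacturing Inc.

Yes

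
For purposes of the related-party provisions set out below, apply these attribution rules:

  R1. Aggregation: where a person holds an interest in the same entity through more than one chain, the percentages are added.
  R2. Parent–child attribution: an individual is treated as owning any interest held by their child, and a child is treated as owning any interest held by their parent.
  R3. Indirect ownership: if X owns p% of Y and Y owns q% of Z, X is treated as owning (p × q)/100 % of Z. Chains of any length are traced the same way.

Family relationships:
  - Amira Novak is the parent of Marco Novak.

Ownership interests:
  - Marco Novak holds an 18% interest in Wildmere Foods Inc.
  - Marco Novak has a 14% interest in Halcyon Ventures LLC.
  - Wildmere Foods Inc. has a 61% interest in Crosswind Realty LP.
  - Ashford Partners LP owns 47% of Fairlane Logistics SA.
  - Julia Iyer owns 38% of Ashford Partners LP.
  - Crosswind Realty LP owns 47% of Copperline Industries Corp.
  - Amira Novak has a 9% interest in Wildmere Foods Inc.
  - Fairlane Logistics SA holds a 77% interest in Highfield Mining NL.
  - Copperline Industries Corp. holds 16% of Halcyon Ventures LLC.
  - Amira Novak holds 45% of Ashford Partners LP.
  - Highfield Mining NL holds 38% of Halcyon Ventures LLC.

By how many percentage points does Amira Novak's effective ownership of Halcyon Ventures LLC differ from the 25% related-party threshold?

By parent–child attribution (R2), Amira Novak is treated as also owning Marco Novak's interest in Wildmere Foods Inc, giving 9% + 18% = 27%.
By parent–child attribution (R2), Amira Novak is treated as owning Marco Novak's 14% interest in Halcyon Ventures LLC.
Chain via Ashford Partners LP → Fairlane Logistics SA → Highfield Mining NL (R3): 45% × 47% × 77% × 38% = 6.18849% of Halcyon Ventures LLC.
Chain via Wildmere Foods Inc. → Crosswind Realty LP → Copperline Industries Corp. (R3): 27% × 61% × 47% × 16% = 1.238544% of Halcyon Ventures LLC.
Direct interest in Halcyon Ventures LLC: 14%.
Aggregating (R1): 6.18849% + 1.238544% + 14% = 21.427034%.
21.427034% falls short of the 25% threshold by 3.572966 percentage points.

3.572966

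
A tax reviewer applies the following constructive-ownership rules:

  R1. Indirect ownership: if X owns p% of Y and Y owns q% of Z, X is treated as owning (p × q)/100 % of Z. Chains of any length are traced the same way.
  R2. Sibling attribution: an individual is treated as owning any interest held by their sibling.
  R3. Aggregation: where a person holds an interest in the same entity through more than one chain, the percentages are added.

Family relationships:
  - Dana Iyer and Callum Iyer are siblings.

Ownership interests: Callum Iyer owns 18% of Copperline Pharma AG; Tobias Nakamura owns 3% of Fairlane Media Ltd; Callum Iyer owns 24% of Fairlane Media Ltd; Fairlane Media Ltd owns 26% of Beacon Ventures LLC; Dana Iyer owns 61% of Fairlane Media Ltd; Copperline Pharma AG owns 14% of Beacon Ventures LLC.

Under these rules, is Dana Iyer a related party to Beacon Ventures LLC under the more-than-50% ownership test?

No

By sibling attribution (R2), Dana Iyer is treated as also owning Callum Iyer's interest in Fairlane Media Ltd, giving 61% + 24% = 85%.
By sibling attribution (R2), Dana Iyer is treated as owning Callum Iyer's 18% interest in Copperline Pharma AG.
Chain via Fairlane Media Ltd (R1): 85% × 26% = 22.1% of Beacon Ventures LLC.
Chain via Copperline Pharma AG (R1): 18% × 14% = 2.52% of Beacon Ventures LLC.
Aggregating (R3): 22.1% + 2.52% = 24.62%.
24.62% does not exceed the 50% threshold, so Dana is not a related party to Beacon Ventures LLC.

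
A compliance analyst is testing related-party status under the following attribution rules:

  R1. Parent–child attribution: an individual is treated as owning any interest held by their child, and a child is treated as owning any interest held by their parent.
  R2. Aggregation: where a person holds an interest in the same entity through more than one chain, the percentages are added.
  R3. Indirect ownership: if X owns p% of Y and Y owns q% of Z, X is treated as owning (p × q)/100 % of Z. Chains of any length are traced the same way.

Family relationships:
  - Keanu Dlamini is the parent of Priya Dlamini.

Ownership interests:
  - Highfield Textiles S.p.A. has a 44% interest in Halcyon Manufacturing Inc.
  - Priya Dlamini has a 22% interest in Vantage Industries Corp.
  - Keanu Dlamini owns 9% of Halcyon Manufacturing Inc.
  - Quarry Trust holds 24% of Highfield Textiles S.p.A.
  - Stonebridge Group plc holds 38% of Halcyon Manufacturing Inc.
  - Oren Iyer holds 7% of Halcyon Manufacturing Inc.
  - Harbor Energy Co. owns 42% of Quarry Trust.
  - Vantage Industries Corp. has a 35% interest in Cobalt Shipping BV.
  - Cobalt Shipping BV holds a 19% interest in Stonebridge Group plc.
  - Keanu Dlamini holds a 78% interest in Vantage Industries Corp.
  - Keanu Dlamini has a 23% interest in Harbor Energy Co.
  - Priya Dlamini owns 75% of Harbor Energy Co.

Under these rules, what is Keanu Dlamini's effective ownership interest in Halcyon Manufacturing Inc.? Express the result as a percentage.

By parent–child attribution (R1), Keanu Dlamini is treated as also owning Priya Dlamini's interest in Vantage Industries Corp, giving 78% + 22% = 100%.
By parent–child attribution (R1), Keanu Dlamini is treated as also owning Priya Dlamini's interest in Harbor Energy Co, giving 23% + 75% = 98%.
Chain via Vantage Industries Corp. → Cobalt Shipping BV → Stonebridge Group plc (R3): 100% × 35% × 19% × 38% = 2.527% of Halcyon Manufacturing Inc.
Chain via Harbor Energy Co. → Quarry Trust → Highfield Textiles S.p.A. (R3): 98% × 42% × 24% × 44% = 4.346496% of Halcyon Manufacturing Inc.
Direct interest in Halcyon Manufacturing Inc: 9%.
Aggregating (R2): 2.527% + 4.346496% + 9% = 15.873496%.

15.873496%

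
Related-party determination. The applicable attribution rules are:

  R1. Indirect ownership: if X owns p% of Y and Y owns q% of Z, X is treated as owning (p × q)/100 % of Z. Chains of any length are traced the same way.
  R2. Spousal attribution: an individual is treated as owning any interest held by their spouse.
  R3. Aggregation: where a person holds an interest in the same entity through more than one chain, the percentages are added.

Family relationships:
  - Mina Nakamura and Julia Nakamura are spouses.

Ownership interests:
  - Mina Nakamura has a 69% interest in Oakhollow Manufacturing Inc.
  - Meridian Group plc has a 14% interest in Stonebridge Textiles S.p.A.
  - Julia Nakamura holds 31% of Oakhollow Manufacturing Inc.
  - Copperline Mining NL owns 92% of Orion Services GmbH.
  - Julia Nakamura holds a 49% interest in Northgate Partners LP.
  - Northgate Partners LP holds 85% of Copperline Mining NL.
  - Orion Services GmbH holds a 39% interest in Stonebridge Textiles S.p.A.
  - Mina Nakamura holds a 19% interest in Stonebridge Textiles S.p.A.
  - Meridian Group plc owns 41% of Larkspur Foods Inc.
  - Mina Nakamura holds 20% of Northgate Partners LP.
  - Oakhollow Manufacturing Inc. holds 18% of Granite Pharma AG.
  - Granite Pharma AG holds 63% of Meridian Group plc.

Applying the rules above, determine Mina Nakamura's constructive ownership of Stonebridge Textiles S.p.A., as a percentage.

41.63122%

By spousal attribution (R2), Mina Nakamura is treated as also owning Julia Nakamura's interest in Oakhollow Manufacturing Inc, giving 69% + 31% = 100%.
By spousal attribution (R2), Mina Nakamura is treated as also owning Julia Nakamura's interest in Northgate Partners LP, giving 20% + 49% = 69%.
Chain via Oakhollow Manufacturing Inc. → Granite Pharma AG → Meridian Group plc (R1): 100% × 18% × 63% × 14% = 1.5876% of Stonebridge Textiles S.p.A.
Chain via Northgate Partners LP → Copperline Mining NL → Orion Services GmbH (R1): 69% × 85% × 92% × 39% = 21.04362% of Stonebridge Textiles S.p.A.
Direct interest in Stonebridge Textiles S.p.A: 19%.
Aggregating (R3): 1.5876% + 21.04362% + 19% = 41.63122%.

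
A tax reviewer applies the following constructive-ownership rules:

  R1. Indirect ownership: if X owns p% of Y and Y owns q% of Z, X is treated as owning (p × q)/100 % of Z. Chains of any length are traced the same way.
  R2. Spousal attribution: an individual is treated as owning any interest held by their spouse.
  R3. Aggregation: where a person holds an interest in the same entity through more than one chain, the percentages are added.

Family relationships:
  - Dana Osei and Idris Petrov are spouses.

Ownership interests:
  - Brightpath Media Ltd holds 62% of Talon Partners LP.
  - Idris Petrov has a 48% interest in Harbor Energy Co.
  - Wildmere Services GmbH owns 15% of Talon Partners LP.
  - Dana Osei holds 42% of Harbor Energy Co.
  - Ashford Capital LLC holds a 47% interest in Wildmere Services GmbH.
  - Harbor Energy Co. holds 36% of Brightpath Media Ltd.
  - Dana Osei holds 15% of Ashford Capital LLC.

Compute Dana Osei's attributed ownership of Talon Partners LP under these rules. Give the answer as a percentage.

By spousal attribution (R2), Dana Osei is treated as also owning Idris Petrov's interest in Harbor Energy Co, giving 42% + 48% = 90%.
Chain via Harbor Energy Co. → Brightpath Media Ltd (R1): 90% × 36% × 62% = 20.088% of Talon Partners LP.
Chain via Ashford Capital LLC → Wildmere Services GmbH (R1): 15% × 47% × 15% = 1.0575% of Talon Partners LP.
Aggregating (R3): 20.088% + 1.0575% = 21.1455%.

21.1455%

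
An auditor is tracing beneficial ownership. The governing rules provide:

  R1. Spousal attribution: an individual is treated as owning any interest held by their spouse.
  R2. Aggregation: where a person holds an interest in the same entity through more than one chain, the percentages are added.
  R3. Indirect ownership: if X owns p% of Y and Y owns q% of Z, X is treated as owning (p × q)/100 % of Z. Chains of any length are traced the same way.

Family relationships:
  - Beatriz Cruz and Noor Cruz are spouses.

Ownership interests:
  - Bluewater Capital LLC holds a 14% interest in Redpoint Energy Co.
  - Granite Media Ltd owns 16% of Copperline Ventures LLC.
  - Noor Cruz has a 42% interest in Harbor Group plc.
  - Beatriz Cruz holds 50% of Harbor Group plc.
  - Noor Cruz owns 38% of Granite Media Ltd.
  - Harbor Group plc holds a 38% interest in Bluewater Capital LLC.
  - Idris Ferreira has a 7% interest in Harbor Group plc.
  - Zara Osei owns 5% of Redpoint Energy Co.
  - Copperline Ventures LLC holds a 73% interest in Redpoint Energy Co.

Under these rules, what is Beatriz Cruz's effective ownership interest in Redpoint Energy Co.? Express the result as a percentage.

9.3328%

By spousal attribution (R1), Beatriz Cruz is treated as also owning Noor Cruz's interest in Harbor Group plc, giving 50% + 42% = 92%.
By spousal attribution (R1), Beatriz Cruz is treated as owning Noor Cruz's 38% interest in Granite Media Ltd.
Chain via Harbor Group plc → Bluewater Capital LLC (R3): 92% × 38% × 14% = 4.8944% of Redpoint Energy Co.
Chain via Granite Media Ltd → Copperline Ventures LLC (R3): 38% × 16% × 73% = 4.4384% of Redpoint Energy Co.
Aggregating (R2): 4.8944% + 4.4384% = 9.3328%.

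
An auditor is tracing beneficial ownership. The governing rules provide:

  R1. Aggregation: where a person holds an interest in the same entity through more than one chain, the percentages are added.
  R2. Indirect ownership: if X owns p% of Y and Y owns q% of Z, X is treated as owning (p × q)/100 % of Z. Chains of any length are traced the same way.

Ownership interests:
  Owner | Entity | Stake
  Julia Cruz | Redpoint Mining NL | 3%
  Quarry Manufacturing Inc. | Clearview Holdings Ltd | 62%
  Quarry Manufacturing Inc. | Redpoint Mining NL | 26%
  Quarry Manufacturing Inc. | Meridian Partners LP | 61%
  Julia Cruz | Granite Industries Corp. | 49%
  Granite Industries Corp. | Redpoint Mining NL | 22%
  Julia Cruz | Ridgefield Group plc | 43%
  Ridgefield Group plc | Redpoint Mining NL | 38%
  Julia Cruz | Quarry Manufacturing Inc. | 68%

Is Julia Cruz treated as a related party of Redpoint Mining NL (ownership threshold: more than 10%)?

Chain via Ridgefield Group plc (R2): 43% × 38% = 16.34% of Redpoint Mining NL.
Chain via Granite Industries Corp. (R2): 49% × 22% = 10.78% of Redpoint Mining NL.
Chain via Quarry Manufacturing Inc. (R2): 68% × 26% = 17.68% of Redpoint Mining NL.
Direct interest in Redpoint Mining NL: 3%.
Aggregating (R1): 16.34% + 10.78% + 17.68% + 3% = 47.8%.
47.8% exceeds the 10% threshold, so Julia is a related party to Redpoint Mining NL.

Yes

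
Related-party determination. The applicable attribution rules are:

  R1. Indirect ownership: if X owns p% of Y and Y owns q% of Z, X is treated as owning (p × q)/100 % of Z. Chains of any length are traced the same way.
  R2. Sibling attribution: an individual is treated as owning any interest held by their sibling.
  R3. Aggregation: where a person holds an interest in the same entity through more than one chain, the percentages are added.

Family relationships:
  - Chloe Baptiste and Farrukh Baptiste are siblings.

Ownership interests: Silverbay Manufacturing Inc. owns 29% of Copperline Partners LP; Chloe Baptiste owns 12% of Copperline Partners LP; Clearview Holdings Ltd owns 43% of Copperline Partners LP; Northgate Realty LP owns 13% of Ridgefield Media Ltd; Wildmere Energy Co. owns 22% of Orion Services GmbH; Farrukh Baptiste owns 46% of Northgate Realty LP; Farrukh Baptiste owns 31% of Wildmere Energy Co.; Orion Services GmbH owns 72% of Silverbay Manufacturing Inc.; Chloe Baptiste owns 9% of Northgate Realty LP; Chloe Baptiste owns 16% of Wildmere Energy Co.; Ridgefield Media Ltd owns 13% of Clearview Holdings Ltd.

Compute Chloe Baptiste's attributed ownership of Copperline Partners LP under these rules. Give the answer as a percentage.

14.558677%

By sibling attribution (R2), Chloe Baptiste is treated as also owning Farrukh Baptiste's interest in Northgate Realty LP, giving 9% + 46% = 55%.
By sibling attribution (R2), Chloe Baptiste is treated as also owning Farrukh Baptiste's interest in Wildmere Energy Co, giving 16% + 31% = 47%.
Chain via Northgate Realty LP → Ridgefield Media Ltd → Clearview Holdings Ltd (R1): 55% × 13% × 13% × 43% = 0.399685% of Copperline Partners LP.
Chain via Wildmere Energy Co. → Orion Services GmbH → Silverbay Manufacturing Inc. (R1): 47% × 22% × 72% × 29% = 2.158992% of Copperline Partners LP.
Direct interest in Copperline Partners LP: 12%.
Aggregating (R3): 0.399685% + 2.158992% + 12% = 14.558677%.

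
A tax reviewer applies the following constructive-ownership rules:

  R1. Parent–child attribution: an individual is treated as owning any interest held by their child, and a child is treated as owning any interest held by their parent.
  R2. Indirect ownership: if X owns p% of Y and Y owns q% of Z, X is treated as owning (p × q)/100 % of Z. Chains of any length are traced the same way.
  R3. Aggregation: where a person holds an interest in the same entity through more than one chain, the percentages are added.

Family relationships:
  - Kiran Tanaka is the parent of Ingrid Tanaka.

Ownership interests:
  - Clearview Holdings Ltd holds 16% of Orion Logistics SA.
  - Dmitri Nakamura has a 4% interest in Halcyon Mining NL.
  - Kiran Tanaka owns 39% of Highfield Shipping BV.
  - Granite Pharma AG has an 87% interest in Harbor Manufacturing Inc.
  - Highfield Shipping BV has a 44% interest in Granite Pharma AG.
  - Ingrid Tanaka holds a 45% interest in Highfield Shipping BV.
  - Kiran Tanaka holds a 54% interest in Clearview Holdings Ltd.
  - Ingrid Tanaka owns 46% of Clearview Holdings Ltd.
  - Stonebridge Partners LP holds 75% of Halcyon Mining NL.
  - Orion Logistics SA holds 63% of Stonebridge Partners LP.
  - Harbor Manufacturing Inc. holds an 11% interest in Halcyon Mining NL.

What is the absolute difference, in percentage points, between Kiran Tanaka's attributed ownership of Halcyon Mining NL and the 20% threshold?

8.902928

By parent–child attribution (R1), Kiran Tanaka is treated as also owning Ingrid Tanaka's interest in Highfield Shipping BV, giving 39% + 45% = 84%.
By parent–child attribution (R1), Kiran Tanaka is treated as also owning Ingrid Tanaka's interest in Clearview Holdings Ltd, giving 54% + 46% = 100%.
Chain via Highfield Shipping BV → Granite Pharma AG → Harbor Manufacturing Inc. (R2): 84% × 44% × 87% × 11% = 3.537072% of Halcyon Mining NL.
Chain via Clearview Holdings Ltd → Orion Logistics SA → Stonebridge Partners LP (R2): 100% × 16% × 63% × 75% = 7.56% of Halcyon Mining NL.
Aggregating (R3): 3.537072% + 7.56% = 11.097072%.
11.097072% falls short of the 20% threshold by 8.902928 percentage points.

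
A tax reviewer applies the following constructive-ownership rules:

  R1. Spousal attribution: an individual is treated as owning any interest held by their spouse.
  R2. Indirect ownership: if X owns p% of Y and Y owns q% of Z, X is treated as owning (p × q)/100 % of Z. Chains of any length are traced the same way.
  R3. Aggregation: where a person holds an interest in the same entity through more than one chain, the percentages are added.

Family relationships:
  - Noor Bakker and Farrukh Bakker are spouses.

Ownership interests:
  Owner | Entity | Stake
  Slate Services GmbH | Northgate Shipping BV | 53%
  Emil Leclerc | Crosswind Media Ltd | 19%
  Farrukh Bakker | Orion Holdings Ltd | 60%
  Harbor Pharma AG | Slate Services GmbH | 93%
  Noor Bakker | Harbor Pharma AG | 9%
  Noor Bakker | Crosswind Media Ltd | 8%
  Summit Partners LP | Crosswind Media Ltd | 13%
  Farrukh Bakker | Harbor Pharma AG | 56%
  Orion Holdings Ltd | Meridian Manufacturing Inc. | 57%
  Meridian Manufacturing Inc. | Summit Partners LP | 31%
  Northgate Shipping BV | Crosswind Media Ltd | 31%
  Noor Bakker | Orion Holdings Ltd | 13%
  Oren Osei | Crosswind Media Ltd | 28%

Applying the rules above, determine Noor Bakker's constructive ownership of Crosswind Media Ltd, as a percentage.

By spousal attribution (R1), Noor Bakker is treated as also owning Farrukh Bakker's interest in Orion Holdings Ltd, giving 13% + 60% = 73%.
By spousal attribution (R1), Noor Bakker is treated as also owning Farrukh Bakker's interest in Harbor Pharma AG, giving 9% + 56% = 65%.
Chain via Orion Holdings Ltd → Meridian Manufacturing Inc. → Summit Partners LP (R2): 73% × 57% × 31% × 13% = 1.676883% of Crosswind Media Ltd.
Chain via Harbor Pharma AG → Slate Services GmbH → Northgate Shipping BV (R2): 65% × 93% × 53% × 31% = 9.931935% of Crosswind Media Ltd.
Direct interest in Crosswind Media Ltd: 8%.
Aggregating (R3): 1.676883% + 9.931935% + 8% = 19.608818%.

19.608818%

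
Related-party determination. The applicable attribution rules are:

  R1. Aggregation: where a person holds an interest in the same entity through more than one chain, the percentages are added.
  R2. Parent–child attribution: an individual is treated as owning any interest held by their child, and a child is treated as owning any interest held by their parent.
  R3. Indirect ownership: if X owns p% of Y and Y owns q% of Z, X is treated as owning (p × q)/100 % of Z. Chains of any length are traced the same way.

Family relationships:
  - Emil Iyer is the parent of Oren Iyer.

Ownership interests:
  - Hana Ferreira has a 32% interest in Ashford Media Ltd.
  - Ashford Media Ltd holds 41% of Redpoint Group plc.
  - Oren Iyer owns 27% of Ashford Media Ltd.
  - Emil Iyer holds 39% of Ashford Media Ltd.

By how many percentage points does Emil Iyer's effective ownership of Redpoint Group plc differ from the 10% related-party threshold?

By parent–child attribution (R2), Emil Iyer is treated as also owning Oren Iyer's interest in Ashford Media Ltd, giving 39% + 27% = 66%.
Chain via Ashford Media Ltd (R3): 66% × 41% = 27.06% of Redpoint Group plc.
27.06% exceeds the 10% threshold by 17.06 percentage points.

17.06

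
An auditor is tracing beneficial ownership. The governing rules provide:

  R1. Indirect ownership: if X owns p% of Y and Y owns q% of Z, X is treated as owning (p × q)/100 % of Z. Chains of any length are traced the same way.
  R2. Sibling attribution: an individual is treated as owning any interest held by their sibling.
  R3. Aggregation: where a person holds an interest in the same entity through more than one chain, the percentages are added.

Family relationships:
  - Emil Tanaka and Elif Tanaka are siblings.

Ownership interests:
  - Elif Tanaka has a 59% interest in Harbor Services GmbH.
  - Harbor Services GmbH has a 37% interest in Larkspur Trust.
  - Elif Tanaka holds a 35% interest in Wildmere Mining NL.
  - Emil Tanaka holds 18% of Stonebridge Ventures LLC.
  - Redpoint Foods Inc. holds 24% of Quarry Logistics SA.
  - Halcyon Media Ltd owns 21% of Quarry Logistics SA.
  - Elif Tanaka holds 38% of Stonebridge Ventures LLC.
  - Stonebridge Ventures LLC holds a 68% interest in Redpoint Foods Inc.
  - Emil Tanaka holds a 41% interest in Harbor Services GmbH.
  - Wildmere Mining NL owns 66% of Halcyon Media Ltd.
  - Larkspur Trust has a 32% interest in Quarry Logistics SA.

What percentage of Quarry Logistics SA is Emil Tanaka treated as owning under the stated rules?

By sibling attribution (R2), Emil Tanaka is treated as also owning Elif Tanaka's interest in Stonebridge Ventures LLC, giving 18% + 38% = 56%.
By sibling attribution (R2), Emil Tanaka is treated as also owning Elif Tanaka's interest in Harbor Services GmbH, giving 41% + 59% = 100%.
By sibling attribution (R2), Emil Tanaka is treated as owning Elif Tanaka's 35% interest in Wildmere Mining NL.
Chain via Stonebridge Ventures LLC → Redpoint Foods Inc. (R1): 56% × 68% × 24% = 9.1392% of Quarry Logistics SA.
Chain via Harbor Services GmbH → Larkspur Trust (R1): 100% × 37% × 32% = 11.84% of Quarry Logistics SA.
Chain via Wildmere Mining NL → Halcyon Media Ltd (R1): 35% × 66% × 21% = 4.851% of Quarry Logistics SA.
Aggregating (R3): 9.1392% + 11.84% + 4.851% = 25.8302%.

25.8302%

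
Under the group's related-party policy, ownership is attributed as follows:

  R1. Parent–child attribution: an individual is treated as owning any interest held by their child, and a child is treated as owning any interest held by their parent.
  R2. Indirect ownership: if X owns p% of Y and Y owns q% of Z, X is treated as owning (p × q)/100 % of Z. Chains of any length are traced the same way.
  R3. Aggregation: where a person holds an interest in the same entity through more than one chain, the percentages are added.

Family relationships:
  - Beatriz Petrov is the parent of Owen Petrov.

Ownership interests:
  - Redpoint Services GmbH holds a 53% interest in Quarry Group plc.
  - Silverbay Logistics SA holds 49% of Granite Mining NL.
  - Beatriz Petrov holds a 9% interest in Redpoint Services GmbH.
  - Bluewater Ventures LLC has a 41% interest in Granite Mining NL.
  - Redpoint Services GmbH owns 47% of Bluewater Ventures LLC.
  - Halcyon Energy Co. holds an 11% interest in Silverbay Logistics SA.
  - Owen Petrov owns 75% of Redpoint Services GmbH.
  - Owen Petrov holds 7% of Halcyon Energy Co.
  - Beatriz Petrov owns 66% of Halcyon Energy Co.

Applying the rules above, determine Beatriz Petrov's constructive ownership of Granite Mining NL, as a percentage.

20.1215%

By parent–child attribution (R1), Beatriz Petrov is treated as also owning Owen Petrov's interest in Halcyon Energy Co, giving 66% + 7% = 73%.
By parent–child attribution (R1), Beatriz Petrov is treated as also owning Owen Petrov's interest in Redpoint Services GmbH, giving 9% + 75% = 84%.
Chain via Halcyon Energy Co. → Silverbay Logistics SA (R2): 73% × 11% × 49% = 3.9347% of Granite Mining NL.
Chain via Redpoint Services GmbH → Bluewater Ventures LLC (R2): 84% × 47% × 41% = 16.1868% of Granite Mining NL.
Aggregating (R3): 3.9347% + 16.1868% = 20.1215%.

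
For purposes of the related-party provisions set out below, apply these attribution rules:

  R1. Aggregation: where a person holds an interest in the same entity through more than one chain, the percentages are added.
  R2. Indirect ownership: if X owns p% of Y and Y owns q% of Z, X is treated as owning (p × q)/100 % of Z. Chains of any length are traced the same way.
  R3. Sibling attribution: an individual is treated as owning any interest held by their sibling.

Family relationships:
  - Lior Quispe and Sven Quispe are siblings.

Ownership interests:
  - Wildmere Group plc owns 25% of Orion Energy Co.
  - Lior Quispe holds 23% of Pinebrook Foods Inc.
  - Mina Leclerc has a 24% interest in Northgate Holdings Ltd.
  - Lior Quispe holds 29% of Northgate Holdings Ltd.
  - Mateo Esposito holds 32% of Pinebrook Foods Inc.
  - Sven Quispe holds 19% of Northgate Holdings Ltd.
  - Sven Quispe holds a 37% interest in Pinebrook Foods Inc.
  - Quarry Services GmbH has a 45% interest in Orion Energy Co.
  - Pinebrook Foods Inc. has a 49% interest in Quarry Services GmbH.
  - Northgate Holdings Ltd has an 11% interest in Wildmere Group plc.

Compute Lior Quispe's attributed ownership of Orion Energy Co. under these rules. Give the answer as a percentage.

By sibling attribution (R3), Lior Quispe is treated as also owning Sven Quispe's interest in Pinebrook Foods Inc, giving 23% + 37% = 60%.
By sibling attribution (R3), Lior Quispe is treated as also owning Sven Quispe's interest in Northgate Holdings Ltd, giving 29% + 19% = 48%.
Chain via Pinebrook Foods Inc. → Quarry Services GmbH (R2): 60% × 49% × 45% = 13.23% of Orion Energy Co.
Chain via Northgate Holdings Ltd → Wildmere Group plc (R2): 48% × 11% × 25% = 1.32% of Orion Energy Co.
Aggregating (R1): 13.23% + 1.32% = 14.55%.

14.55%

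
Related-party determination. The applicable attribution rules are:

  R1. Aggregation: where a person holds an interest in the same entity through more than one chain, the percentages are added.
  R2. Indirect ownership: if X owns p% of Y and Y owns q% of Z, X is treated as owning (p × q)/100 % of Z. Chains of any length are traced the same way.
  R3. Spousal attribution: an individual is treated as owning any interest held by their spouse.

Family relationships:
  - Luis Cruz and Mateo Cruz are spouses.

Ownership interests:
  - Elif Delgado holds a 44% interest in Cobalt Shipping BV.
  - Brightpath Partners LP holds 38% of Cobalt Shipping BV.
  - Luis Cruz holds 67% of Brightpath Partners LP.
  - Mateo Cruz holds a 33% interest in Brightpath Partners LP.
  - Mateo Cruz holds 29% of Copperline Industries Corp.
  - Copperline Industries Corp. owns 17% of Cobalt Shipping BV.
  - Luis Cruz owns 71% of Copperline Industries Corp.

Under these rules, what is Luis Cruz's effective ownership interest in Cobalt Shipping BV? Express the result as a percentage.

By spousal attribution (R3), Luis Cruz is treated as also owning Mateo Cruz's interest in Copperline Industries Corp, giving 71% + 29% = 100%.
By spousal attribution (R3), Luis Cruz is treated as also owning Mateo Cruz's interest in Brightpath Partners LP, giving 67% + 33% = 100%.
Chain via Copperline Industries Corp. (R2): 100% × 17% = 17% of Cobalt Shipping BV.
Chain via Brightpath Partners LP (R2): 100% × 38% = 38% of Cobalt Shipping BV.
Aggregating (R1): 17% + 38% = 55%.

55%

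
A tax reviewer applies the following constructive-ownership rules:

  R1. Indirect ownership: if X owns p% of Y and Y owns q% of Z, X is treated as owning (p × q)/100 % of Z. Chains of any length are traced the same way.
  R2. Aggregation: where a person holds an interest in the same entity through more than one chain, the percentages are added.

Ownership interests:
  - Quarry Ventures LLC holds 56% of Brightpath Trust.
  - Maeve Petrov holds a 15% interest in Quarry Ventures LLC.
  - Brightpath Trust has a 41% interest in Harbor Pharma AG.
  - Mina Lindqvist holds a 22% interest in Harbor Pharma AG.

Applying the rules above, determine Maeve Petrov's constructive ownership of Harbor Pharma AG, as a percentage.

3.444%

Chain via Quarry Ventures LLC → Brightpath Trust (R1): 15% × 56% × 41% = 3.444% of Harbor Pharma AG.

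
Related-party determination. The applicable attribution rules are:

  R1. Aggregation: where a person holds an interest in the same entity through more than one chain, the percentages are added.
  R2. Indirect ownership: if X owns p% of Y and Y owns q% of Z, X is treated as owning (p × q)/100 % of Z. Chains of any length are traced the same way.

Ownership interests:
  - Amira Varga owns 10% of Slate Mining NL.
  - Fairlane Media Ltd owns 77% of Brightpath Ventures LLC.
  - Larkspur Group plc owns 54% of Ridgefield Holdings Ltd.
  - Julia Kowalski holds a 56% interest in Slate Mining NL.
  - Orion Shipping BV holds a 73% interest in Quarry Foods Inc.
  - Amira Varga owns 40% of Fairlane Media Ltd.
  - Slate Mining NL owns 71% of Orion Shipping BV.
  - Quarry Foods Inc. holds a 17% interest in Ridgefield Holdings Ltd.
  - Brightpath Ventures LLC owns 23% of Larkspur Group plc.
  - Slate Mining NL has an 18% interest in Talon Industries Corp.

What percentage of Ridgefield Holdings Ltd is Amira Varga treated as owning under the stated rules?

4.70647%

Chain via Fairlane Media Ltd → Brightpath Ventures LLC → Larkspur Group plc (R2): 40% × 77% × 23% × 54% = 3.82536% of Ridgefield Holdings Ltd.
Chain via Slate Mining NL → Orion Shipping BV → Quarry Foods Inc. (R2): 10% × 71% × 73% × 17% = 0.88111% of Ridgefield Holdings Ltd.
Aggregating (R1): 3.82536% + 0.88111% = 4.70647%.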